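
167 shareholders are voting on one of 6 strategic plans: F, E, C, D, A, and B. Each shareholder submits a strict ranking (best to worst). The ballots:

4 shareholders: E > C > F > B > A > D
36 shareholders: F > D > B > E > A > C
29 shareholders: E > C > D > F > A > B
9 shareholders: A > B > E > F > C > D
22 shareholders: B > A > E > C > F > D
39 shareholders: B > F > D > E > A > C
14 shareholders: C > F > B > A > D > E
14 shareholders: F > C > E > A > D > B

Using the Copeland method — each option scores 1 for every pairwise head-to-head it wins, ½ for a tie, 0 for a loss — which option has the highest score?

F

F: beats E, C, D, A, and B → score 5.
E: beats C and A; loses to F, D, and B → score 2.
C: beats D; loses to F, E, A, and B → score 1.
D: beats E and A; loses to F, C, and B → score 2.
A: beats C; loses to F, E, D, and B → score 1.
B: beats E, C, D, and A; loses to F → score 4.
F has the best pairwise record.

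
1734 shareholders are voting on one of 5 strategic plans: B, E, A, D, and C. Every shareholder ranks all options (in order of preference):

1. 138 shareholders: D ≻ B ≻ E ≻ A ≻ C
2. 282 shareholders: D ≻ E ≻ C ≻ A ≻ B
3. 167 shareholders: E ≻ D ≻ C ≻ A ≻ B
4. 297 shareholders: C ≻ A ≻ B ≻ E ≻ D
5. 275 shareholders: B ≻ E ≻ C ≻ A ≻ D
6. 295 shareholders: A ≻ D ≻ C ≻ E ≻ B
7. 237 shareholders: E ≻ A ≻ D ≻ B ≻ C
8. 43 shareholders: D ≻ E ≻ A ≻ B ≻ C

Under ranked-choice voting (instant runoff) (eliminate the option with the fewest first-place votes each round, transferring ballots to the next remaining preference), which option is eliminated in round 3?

C

Round 1: B 275, E 404, A 295, D 463, C 297. Eliminate B.
Round 2: E 679, A 295, D 463, C 297. Eliminate A.
Round 3: E 679, D 758, C 297. Eliminate C.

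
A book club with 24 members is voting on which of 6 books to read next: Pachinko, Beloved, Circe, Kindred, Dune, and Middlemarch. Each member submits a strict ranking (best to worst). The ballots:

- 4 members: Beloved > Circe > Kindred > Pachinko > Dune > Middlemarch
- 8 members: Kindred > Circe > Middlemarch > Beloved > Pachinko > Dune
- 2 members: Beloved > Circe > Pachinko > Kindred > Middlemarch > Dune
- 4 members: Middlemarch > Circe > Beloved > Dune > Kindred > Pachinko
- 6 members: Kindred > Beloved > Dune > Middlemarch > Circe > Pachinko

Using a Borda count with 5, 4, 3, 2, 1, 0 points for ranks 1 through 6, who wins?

Kindred

Pachinko: 4·2 + 8·1 + 2·3 + 4·0 + 6·0 = 22
Beloved: 4·5 + 8·2 + 2·5 + 4·3 + 6·4 = 82
Circe: 4·4 + 8·4 + 2·4 + 4·4 + 6·1 = 78
Kindred: 4·3 + 8·5 + 2·2 + 4·1 + 6·5 = 90
Dune: 4·1 + 8·0 + 2·0 + 4·2 + 6·3 = 30
Middlemarch: 4·0 + 8·3 + 2·1 + 4·5 + 6·2 = 58
Kindred has the highest Borda score (90).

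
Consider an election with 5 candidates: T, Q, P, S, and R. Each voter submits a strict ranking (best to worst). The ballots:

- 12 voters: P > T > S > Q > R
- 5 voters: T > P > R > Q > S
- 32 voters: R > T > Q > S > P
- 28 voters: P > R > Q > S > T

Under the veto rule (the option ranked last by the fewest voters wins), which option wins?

Q

Last-place votes: T 28, Q 0, P 32, S 5, R 12.
Q is ranked last by the fewest voters, so Q wins.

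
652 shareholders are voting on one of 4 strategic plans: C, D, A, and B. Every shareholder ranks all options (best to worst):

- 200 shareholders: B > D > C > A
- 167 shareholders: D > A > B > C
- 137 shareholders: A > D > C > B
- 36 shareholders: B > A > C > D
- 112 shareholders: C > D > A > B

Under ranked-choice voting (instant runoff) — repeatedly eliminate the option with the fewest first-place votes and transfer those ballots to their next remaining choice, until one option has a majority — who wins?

Round 1: C 112, D 167, A 137, B 236. Eliminate C.
Round 2: D 279, A 137, B 236. Eliminate A.
Round 3: D 416, B 236. D has a majority.

D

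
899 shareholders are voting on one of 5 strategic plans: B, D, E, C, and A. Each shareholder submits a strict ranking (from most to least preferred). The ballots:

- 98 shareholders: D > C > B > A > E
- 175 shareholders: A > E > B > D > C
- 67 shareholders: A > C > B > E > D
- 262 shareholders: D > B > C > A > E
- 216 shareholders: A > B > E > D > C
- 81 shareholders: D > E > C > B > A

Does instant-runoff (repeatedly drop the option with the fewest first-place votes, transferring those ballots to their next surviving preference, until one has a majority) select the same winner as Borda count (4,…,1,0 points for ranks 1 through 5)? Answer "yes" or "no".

no

Instant-runoff — R1 B 0, D 441, E 0, C 0, A 458 (A winner). Winner: A.
Borda — scores: B 2195, D 2155, E 1267, C 1181, A 2192. Winner: B.
The two methods disagree.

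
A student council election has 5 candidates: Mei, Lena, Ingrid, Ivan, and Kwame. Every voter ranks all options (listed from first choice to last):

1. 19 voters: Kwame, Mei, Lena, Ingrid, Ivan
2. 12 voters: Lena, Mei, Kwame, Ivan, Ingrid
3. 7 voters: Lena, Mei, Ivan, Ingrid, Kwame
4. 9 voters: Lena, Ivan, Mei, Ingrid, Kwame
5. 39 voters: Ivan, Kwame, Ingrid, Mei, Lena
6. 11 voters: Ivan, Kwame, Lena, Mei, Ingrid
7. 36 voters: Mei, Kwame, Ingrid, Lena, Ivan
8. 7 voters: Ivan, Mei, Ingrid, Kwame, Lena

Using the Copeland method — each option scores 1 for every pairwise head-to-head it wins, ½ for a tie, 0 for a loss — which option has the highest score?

Mei: beats Lena, Ingrid, Ivan, and Kwame → score 4.
Lena: beats Ivan; loses to Mei, Ingrid, and Kwame → score 1.
Ingrid: beats Lena; loses to Mei, Ivan, and Kwame → score 1.
Ivan: beats Ingrid and Kwame; loses to Mei and Lena → score 2.
Kwame: beats Lena and Ingrid; loses to Mei and Ivan → score 2.
Mei has the best pairwise record.

Mei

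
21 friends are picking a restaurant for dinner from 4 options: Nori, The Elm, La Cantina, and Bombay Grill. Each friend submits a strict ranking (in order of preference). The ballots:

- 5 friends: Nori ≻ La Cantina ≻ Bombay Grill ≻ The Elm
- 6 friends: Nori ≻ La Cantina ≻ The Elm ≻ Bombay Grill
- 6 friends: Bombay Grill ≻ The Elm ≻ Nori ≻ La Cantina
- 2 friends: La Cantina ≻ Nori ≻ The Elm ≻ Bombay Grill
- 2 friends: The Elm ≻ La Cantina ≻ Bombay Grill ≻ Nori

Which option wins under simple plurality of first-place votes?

Nori

First-place votes: Nori 11, The Elm 2, La Cantina 2, Bombay Grill 6.
Nori has the most first-place votes.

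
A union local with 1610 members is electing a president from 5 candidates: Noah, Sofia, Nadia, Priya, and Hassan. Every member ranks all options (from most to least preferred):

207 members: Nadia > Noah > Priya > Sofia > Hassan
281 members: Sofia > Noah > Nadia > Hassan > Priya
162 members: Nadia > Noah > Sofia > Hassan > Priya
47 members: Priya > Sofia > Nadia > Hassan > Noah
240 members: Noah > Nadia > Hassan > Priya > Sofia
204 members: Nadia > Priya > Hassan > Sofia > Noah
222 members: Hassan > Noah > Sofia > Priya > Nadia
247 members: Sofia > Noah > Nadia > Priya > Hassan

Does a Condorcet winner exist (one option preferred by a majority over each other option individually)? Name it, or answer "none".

Noah vs Sofia: 831–779 for Noah.
Noah vs Nadia: 990–620 for Noah.
Noah vs Priya: 1359–251 for Noah.
Noah vs Hassan: 1137–473 for Noah.
Noah beats every other option head-to-head.

Noah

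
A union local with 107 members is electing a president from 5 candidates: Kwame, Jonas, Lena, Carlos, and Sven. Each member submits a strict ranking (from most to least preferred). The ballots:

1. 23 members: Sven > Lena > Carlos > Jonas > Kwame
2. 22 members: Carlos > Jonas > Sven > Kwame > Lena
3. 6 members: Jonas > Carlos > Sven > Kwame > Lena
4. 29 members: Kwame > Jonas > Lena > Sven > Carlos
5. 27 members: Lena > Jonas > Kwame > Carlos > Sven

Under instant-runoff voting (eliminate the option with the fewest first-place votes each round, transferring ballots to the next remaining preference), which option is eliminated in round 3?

Carlos

Round 1: Kwame 29, Jonas 6, Lena 27, Carlos 22, Sven 23. Eliminate Jonas.
Round 2: Kwame 29, Lena 27, Carlos 28, Sven 23. Eliminate Sven.
Round 3: Kwame 29, Lena 50, Carlos 28. Eliminate Carlos.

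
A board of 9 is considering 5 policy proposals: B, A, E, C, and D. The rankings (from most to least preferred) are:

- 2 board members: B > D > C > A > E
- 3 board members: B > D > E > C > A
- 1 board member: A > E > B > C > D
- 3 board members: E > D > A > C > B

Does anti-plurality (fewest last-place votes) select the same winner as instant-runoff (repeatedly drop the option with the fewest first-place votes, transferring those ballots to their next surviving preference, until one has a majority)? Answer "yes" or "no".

no

Anti-plurality — last-place votes: B 3, A 3, E 2, C 0, D 1. Winner: C.
Instant-runoff — R1 B 5, A 1, E 3, C 0, D 0 (B winner). Winner: B.
The two methods disagree.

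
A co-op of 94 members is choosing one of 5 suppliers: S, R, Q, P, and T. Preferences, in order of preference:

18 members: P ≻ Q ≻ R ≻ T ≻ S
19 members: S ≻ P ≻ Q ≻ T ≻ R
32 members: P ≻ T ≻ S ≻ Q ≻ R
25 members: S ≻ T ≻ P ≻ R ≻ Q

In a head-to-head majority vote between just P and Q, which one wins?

Voters preferring P to Q: 94; preferring Q to P: 0.
P wins the head-to-head.

P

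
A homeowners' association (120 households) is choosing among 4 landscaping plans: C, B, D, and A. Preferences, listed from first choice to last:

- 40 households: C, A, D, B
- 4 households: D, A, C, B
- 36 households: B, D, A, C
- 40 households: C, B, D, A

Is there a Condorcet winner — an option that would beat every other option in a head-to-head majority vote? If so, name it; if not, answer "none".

C

C vs B: 84–36 for C.
C vs D: 80–40 for C.
C vs A: 80–40 for C.
C beats every other option head-to-head.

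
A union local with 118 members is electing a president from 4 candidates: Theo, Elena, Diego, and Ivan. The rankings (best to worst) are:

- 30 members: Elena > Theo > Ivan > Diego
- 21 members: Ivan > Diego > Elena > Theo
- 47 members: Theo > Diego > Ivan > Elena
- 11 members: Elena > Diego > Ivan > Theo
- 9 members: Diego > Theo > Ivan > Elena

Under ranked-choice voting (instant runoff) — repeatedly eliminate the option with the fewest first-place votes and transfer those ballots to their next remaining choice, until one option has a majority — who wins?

Elena

Round 1: Theo 47, Elena 41, Diego 9, Ivan 21. Eliminate Diego.
Round 2: Theo 56, Elena 41, Ivan 21. Eliminate Ivan.
Round 3: Theo 56, Elena 62. Elena has a majority.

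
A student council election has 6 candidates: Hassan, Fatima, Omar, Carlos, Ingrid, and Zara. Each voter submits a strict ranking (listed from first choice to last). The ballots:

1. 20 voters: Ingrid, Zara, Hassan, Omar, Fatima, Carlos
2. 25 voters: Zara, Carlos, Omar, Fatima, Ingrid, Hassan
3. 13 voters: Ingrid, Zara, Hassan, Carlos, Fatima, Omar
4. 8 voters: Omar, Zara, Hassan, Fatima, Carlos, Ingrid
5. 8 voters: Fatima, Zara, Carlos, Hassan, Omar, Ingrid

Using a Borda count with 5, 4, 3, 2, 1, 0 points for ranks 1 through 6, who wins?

Hassan: 20·3 + 25·0 + 13·3 + 8·3 + 8·2 = 139
Fatima: 20·1 + 25·2 + 13·1 + 8·2 + 8·5 = 139
Omar: 20·2 + 25·3 + 13·0 + 8·5 + 8·1 = 163
Carlos: 20·0 + 25·4 + 13·2 + 8·1 + 8·3 = 158
Ingrid: 20·5 + 25·1 + 13·5 + 8·0 + 8·0 = 190
Zara: 20·4 + 25·5 + 13·4 + 8·4 + 8·4 = 321
Zara has the highest Borda score (321).

Zara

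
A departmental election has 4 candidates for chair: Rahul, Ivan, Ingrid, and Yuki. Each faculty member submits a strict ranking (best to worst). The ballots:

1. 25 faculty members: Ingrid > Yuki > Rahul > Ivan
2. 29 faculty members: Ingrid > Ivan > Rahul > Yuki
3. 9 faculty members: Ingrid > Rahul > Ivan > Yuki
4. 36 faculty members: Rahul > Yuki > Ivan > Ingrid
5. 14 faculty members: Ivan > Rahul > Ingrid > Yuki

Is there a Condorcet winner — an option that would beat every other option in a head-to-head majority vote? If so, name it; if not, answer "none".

Ingrid

Ingrid vs Rahul: 63–50 for Ingrid.
Ingrid vs Ivan: 63–50 for Ingrid.
Ingrid vs Yuki: 77–36 for Ingrid.
Ingrid beats every other option head-to-head.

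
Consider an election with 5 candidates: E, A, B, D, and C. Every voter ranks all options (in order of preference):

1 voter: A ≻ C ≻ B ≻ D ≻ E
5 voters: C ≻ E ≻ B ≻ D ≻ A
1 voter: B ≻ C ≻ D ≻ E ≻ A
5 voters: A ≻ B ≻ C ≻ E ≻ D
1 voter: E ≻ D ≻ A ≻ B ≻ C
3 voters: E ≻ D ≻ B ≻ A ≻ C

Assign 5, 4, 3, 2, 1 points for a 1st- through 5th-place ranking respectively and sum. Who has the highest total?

B

E: 1·1 + 5·4 + 1·2 + 5·2 + 1·5 + 3·5 = 53
A: 1·5 + 5·1 + 1·1 + 5·5 + 1·3 + 3·2 = 45
B: 1·3 + 5·3 + 1·5 + 5·4 + 1·2 + 3·3 = 54
D: 1·2 + 5·2 + 1·3 + 5·1 + 1·4 + 3·4 = 36
C: 1·4 + 5·5 + 1·4 + 5·3 + 1·1 + 3·1 = 52
B has the highest Borda score (54).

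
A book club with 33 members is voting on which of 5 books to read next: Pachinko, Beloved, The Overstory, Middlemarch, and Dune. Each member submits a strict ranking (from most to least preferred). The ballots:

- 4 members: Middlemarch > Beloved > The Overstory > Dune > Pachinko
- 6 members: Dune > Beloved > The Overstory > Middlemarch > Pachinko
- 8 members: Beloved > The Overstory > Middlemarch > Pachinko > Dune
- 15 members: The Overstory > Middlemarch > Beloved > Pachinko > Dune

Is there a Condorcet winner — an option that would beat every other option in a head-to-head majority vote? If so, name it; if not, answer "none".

none

Checking pairwise contests:
Beloved beats Pachinko 33–0.
Middlemarch beats Beloved 19–14.
Beloved beats The Overstory 18–15.
The Overstory beats Middlemarch 29–4.
Pachinko beats Dune 23–10.
Every option loses at least one head-to-head, so there is no Condorcet winner.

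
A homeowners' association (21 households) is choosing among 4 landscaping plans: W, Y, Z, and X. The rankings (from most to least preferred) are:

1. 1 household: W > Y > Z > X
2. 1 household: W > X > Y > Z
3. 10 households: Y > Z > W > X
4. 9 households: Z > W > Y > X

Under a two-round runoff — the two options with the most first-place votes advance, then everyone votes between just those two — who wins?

Round 1 first-place votes: W 2, Y 10, Z 9, X 0.
Y and Z advance.
Runoff: Y is preferred to Z by 12 voters; Z by 9.
Y wins the runoff.

Y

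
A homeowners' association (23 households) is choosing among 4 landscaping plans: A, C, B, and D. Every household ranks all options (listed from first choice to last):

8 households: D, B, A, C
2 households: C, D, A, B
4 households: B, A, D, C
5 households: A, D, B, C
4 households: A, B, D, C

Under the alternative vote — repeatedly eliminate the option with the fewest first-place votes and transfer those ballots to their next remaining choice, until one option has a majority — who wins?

Round 1: A 9, C 2, B 4, D 8. Eliminate C.
Round 2: A 9, B 4, D 10. Eliminate B.
Round 3: A 13, D 10. A has a majority.

A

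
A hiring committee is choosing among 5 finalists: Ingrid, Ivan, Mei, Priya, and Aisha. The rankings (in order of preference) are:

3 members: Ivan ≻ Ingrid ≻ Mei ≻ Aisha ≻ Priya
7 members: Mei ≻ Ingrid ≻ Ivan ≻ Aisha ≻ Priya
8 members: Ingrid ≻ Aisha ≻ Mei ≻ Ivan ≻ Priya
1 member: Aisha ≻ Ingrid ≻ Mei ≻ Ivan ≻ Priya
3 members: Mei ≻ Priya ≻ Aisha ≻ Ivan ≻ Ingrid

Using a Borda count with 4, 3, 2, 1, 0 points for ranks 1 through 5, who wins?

Ingrid: 3·3 + 7·3 + 8·4 + 1·3 + 3·0 = 65
Ivan: 3·4 + 7·2 + 8·1 + 1·1 + 3·1 = 38
Mei: 3·2 + 7·4 + 8·2 + 1·2 + 3·4 = 64
Priya: 3·0 + 7·0 + 8·0 + 1·0 + 3·3 = 9
Aisha: 3·1 + 7·1 + 8·3 + 1·4 + 3·2 = 44
Ingrid has the highest Borda score (65).

Ingrid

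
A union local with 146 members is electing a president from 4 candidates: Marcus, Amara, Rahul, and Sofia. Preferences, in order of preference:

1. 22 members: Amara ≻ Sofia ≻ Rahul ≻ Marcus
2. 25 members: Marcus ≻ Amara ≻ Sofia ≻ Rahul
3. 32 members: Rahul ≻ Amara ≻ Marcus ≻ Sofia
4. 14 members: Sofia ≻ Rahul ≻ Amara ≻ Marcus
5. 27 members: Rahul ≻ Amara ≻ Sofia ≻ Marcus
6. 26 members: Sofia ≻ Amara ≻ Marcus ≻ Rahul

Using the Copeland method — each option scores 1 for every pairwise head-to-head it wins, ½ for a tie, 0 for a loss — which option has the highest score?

Amara

Marcus: loses to Amara, Rahul, and Sofia → score 0.
Amara: beats Marcus and Sofia; ties Rahul → score 2.5.
Rahul: beats Marcus; ties Amara; loses to Sofia → score 1.5.
Sofia: beats Marcus and Rahul; loses to Amara → score 2.
Amara has the best pairwise record.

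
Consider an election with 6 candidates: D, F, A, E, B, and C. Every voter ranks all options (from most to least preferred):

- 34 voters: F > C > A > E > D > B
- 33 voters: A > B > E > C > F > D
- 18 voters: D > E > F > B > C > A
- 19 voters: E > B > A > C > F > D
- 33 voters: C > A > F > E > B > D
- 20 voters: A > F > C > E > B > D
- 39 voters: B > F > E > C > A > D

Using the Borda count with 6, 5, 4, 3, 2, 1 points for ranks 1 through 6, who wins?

D: 34·2 + 33·1 + 18·6 + 19·1 + 33·1 + 20·1 + 39·1 = 320
F: 34·6 + 33·2 + 18·4 + 19·2 + 33·4 + 20·5 + 39·5 = 807
A: 34·4 + 33·6 + 18·1 + 19·4 + 33·5 + 20·6 + 39·2 = 791
E: 34·3 + 33·4 + 18·5 + 19·6 + 33·3 + 20·3 + 39·4 = 753
B: 34·1 + 33·5 + 18·3 + 19·5 + 33·2 + 20·2 + 39·6 = 688
C: 34·5 + 33·3 + 18·2 + 19·3 + 33·6 + 20·4 + 39·3 = 757
F has the highest Borda score (807).

F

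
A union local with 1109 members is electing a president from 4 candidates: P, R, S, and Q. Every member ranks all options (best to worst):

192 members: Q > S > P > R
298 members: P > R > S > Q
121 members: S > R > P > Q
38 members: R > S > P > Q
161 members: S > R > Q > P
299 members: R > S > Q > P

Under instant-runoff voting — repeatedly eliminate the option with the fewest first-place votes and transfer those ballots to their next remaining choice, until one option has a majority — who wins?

R

Round 1: P 298, R 337, S 282, Q 192. Eliminate Q.
Round 2: P 298, R 337, S 474. Eliminate P.
Round 3: R 635, S 474. R has a majority.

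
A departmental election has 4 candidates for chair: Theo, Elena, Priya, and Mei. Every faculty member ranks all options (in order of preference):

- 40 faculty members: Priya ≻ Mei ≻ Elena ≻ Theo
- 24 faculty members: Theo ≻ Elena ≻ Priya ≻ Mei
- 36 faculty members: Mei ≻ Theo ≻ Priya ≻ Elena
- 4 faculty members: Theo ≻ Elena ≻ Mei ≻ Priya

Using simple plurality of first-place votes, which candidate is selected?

First-place votes: Theo 28, Elena 0, Priya 40, Mei 36.
Priya has the most first-place votes.

Priya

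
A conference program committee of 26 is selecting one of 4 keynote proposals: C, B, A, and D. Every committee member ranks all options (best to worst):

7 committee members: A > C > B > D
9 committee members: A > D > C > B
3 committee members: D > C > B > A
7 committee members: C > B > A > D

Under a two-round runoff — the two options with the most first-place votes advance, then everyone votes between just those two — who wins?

A

Round 1 first-place votes: C 7, B 0, A 16, D 3.
A and C advance.
Runoff: A is preferred to C by 16 voters; C by 10.
A wins the runoff.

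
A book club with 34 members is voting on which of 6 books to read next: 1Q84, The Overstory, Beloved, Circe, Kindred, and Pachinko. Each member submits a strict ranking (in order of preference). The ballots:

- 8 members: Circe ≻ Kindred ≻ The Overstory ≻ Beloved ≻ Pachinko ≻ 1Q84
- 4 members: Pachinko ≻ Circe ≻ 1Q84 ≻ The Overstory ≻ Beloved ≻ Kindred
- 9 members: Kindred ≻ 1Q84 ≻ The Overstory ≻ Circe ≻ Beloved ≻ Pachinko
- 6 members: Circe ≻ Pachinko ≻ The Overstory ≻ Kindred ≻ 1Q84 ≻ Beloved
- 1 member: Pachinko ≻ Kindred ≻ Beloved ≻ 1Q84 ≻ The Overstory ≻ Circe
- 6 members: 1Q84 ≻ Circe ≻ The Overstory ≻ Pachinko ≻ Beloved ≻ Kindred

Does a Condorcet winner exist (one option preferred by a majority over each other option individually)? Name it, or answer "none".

Circe

Circe vs 1Q84: 18–16 for Circe.
Circe vs The Overstory: 24–10 for Circe.
Circe vs Beloved: 33–1 for Circe.
Circe vs Kindred: 24–10 for Circe.
Circe vs Pachinko: 29–5 for Circe.
Circe beats every other option head-to-head.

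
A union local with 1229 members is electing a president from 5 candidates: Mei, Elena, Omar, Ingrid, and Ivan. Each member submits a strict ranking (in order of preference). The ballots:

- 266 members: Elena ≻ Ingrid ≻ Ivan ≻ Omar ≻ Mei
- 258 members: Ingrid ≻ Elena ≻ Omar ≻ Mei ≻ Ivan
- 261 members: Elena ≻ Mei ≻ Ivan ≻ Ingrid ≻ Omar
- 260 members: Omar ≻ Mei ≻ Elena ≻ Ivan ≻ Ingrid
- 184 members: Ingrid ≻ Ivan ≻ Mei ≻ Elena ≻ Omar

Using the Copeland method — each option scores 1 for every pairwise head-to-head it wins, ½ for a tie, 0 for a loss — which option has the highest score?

Elena

Mei: beats Ivan; loses to Elena, Omar, and Ingrid → score 1.
Elena: beats Mei, Omar, Ingrid, and Ivan → score 4.
Omar: beats Mei; loses to Elena, Ingrid, and Ivan → score 1.
Ingrid: beats Mei, Omar, and Ivan; loses to Elena → score 3.
Ivan: beats Omar; loses to Mei, Elena, and Ingrid → score 1.
Elena has the best pairwise record.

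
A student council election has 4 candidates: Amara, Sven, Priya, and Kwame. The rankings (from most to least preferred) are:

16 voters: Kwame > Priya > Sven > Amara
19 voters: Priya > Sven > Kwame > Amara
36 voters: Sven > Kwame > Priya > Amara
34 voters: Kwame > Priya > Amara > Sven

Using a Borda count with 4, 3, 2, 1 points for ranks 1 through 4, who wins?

Amara: 16·1 + 19·1 + 36·1 + 34·2 = 139
Sven: 16·2 + 19·3 + 36·4 + 34·1 = 267
Priya: 16·3 + 19·4 + 36·2 + 34·3 = 298
Kwame: 16·4 + 19·2 + 36·3 + 34·4 = 346
Kwame has the highest Borda score (346).

Kwame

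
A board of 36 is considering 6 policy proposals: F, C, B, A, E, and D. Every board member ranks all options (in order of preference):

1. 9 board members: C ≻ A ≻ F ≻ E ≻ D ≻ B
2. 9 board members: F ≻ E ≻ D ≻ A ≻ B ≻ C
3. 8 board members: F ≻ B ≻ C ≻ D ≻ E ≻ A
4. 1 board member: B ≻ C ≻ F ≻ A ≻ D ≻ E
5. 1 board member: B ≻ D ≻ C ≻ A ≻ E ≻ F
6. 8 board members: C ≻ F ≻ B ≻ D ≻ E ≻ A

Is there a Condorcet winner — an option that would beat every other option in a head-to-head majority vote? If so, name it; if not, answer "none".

none

Checking pairwise contests:
C beats F 19–17.
B beats C 19–17.
F beats B 34–2.
F beats A 26–10.
F beats E 35–1.
F beats D 35–1.
Every option loses at least one head-to-head, so there is no Condorcet winner.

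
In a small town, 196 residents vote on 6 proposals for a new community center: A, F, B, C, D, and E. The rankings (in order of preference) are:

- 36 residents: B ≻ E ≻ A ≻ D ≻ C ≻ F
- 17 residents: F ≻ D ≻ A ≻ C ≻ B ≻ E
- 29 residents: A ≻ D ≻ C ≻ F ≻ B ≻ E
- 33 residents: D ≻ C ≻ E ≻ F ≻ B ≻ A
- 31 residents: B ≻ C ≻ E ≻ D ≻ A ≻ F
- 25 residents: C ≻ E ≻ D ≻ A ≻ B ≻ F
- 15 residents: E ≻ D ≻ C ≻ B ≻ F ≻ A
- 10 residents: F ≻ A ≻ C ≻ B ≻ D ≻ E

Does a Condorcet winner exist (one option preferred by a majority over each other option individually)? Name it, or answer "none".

none

Checking pairwise contests:
B beats A 115–81.
A beats F 121–75.
C beats B 129–67.
D beats C 130–66.
E beats D 107–89.
B beats E 123–73.
Every option loses at least one head-to-head, so there is no Condorcet winner.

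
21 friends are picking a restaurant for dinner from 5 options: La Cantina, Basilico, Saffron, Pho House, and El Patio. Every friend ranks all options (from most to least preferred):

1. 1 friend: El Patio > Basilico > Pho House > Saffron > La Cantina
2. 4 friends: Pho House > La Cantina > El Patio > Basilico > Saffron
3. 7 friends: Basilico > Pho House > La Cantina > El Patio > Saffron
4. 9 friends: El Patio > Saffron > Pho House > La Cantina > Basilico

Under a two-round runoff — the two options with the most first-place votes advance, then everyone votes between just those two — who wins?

El Patio

Round 1 first-place votes: La Cantina 0, Basilico 7, Saffron 0, Pho House 4, El Patio 10.
El Patio and Basilico advance.
Runoff: El Patio is preferred to Basilico by 14 voters; Basilico by 7.
El Patio wins the runoff.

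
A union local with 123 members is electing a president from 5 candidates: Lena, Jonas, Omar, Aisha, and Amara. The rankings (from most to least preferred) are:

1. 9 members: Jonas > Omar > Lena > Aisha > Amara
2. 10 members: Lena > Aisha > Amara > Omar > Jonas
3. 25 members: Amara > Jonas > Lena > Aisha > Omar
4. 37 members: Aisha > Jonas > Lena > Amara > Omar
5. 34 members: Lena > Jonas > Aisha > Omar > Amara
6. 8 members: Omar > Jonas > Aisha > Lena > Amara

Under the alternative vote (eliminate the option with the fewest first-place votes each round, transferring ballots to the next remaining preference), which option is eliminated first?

Round 1: Lena 44, Jonas 9, Omar 8, Aisha 37, Amara 25. Eliminate Omar.

Omar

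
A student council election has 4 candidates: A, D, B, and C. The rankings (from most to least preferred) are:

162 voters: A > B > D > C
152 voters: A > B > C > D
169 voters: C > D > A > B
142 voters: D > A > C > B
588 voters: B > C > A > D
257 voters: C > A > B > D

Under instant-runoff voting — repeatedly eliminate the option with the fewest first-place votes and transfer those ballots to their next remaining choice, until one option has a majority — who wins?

A

Round 1: A 314, D 142, B 588, C 426. Eliminate D.
Round 2: A 456, B 588, C 426. Eliminate C.
Round 3: A 882, B 588. A has a majority.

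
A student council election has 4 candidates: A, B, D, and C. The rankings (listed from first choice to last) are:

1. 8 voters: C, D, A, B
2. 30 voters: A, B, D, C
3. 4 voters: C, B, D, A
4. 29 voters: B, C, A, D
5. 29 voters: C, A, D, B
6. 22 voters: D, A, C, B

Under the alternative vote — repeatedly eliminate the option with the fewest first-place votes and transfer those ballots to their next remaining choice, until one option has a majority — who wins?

C

Round 1: A 30, B 29, D 22, C 41. Eliminate D.
Round 2: A 52, B 29, C 41. Eliminate B.
Round 3: A 52, C 70. C has a majority.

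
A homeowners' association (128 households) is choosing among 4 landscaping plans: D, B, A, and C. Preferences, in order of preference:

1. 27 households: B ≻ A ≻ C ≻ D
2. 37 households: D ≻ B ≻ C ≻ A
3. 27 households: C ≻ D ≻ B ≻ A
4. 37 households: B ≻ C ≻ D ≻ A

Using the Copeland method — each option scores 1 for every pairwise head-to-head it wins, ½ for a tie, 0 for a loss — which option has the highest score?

B

D: beats A; ties B; loses to C → score 1.5.
B: beats A and C; ties D → score 2.5.
A: loses to D, B, and C → score 0.
C: beats D and A; loses to B → score 2.
B has the best pairwise record.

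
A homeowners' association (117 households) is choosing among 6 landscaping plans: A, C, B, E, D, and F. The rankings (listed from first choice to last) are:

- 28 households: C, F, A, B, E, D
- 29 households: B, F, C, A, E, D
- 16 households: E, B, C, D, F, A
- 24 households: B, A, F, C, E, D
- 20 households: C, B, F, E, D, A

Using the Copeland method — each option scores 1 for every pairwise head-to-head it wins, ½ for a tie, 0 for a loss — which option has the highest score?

A: beats E and D; loses to C, B, and F → score 2.
C: beats A, E, D, and F; loses to B → score 4.
B: beats A, C, E, D, and F → score 5.
E: beats D; loses to A, C, B, and F → score 1.
D: loses to A, C, B, E, and F → score 0.
F: beats A, E, and D; loses to C and B → score 3.
B has the best pairwise record.

B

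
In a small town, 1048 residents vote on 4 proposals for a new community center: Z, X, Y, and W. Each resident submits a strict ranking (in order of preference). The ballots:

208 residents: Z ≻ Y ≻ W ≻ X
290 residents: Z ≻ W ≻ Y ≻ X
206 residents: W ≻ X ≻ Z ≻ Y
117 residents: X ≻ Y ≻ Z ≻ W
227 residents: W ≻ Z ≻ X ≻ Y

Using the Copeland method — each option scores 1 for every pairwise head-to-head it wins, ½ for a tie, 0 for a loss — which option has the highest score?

Z

Z: beats X, Y, and W → score 3.
X: beats Y; loses to Z and W → score 1.
Y: loses to Z, X, and W → score 0.
W: beats X and Y; loses to Z → score 2.
Z has the best pairwise record.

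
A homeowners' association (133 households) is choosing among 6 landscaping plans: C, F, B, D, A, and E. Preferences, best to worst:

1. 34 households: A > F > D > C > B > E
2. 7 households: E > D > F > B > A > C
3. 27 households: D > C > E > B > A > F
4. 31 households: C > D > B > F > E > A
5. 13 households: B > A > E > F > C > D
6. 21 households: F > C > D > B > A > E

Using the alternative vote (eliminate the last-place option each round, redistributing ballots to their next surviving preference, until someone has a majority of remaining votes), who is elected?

C

Round 1: C 31, F 21, B 13, D 27, A 34, E 7. Eliminate E.
Round 2: C 31, F 21, B 13, D 34, A 34. Eliminate B.
Round 3: C 31, F 21, D 34, A 47. Eliminate F.
Round 4: C 52, D 34, A 47. Eliminate D.
Round 5: C 79, A 54. C has a majority.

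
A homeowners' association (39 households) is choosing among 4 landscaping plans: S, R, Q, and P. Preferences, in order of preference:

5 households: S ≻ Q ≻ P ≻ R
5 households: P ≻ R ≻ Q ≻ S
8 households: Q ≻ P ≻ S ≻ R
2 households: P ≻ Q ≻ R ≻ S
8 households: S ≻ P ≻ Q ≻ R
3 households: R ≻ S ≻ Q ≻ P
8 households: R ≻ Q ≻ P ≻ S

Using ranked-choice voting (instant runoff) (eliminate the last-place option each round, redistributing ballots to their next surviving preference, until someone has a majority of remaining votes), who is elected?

S

Round 1: S 13, R 11, Q 8, P 7. Eliminate P.
Round 2: S 13, R 16, Q 10. Eliminate Q.
Round 3: S 21, R 18. S has a majority.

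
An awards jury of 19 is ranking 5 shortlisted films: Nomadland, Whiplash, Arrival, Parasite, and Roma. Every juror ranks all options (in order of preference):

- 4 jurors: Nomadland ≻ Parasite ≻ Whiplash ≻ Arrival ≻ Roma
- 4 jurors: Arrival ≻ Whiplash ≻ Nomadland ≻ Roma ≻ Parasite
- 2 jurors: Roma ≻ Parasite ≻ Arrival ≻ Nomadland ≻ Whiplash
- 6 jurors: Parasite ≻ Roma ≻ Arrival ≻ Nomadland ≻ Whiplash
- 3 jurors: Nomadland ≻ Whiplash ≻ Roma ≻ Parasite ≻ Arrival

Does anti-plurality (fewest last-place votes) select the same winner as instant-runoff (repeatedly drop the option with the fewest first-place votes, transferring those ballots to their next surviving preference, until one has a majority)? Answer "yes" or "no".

yes

Anti-plurality — last-place votes: Nomadland 0, Whiplash 8, Arrival 3, Parasite 4, Roma 4. Winner: Nomadland.
Instant-runoff — R1 Nomadland 7, Whiplash 0, Arrival 4, Parasite 6, Roma 2 (Whiplash out); R2 Nomadland 7, Arrival 4, Parasite 6, Roma 2 (Roma out); R3 Nomadland 7, Arrival 4, Parasite 8 (Arrival out); R4 Nomadland 11, Parasite 8 (Nomadland winner). Winner: Nomadland.
The two methods agree.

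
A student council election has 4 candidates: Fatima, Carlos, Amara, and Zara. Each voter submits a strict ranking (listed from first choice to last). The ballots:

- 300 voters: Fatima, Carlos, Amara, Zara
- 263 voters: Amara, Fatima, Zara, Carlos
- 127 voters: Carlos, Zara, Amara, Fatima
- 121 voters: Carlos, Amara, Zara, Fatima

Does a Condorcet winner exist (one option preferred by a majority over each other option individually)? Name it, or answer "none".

none

Checking pairwise contests:
Amara beats Fatima 511–300.
Fatima beats Carlos 563–248.
Carlos beats Amara 548–263.
Fatima beats Zara 563–248.
Every option loses at least one head-to-head, so there is no Condorcet winner.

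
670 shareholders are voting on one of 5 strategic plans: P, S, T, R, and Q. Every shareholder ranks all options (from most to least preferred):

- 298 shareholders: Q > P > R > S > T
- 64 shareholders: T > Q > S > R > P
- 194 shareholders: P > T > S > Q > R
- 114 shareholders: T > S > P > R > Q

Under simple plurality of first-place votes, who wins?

First-place votes: P 194, S 0, T 178, R 0, Q 298.
Q has the most first-place votes.

Q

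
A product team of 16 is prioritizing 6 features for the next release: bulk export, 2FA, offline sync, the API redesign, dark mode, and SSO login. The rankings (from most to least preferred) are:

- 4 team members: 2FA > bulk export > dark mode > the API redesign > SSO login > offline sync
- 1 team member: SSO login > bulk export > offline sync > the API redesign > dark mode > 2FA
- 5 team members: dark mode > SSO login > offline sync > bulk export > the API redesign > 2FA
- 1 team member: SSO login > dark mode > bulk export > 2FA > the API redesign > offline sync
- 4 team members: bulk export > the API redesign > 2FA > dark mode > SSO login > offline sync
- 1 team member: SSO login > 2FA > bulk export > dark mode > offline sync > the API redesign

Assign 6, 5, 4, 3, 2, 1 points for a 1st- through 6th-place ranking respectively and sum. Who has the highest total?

bulk export: 4·5 + 1·5 + 5·3 + 1·4 + 4·6 + 1·4 = 72
2FA: 4·6 + 1·1 + 5·1 + 1·3 + 4·4 + 1·5 = 54
offline sync: 4·1 + 1·4 + 5·4 + 1·1 + 4·1 + 1·2 = 35
the API redesign: 4·3 + 1·3 + 5·2 + 1·2 + 4·5 + 1·1 = 48
dark mode: 4·4 + 1·2 + 5·6 + 1·5 + 4·3 + 1·3 = 68
SSO login: 4·2 + 1·6 + 5·5 + 1·6 + 4·2 + 1·6 = 59
bulk export has the highest Borda score (72).

bulk export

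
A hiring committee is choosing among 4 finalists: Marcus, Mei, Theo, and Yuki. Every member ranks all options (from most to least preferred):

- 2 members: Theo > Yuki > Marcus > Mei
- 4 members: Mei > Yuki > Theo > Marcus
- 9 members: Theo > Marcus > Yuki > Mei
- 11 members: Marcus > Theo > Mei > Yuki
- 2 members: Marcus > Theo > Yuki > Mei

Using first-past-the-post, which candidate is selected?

First-place votes: Marcus 13, Mei 4, Theo 11, Yuki 0.
Marcus has the most first-place votes.

Marcus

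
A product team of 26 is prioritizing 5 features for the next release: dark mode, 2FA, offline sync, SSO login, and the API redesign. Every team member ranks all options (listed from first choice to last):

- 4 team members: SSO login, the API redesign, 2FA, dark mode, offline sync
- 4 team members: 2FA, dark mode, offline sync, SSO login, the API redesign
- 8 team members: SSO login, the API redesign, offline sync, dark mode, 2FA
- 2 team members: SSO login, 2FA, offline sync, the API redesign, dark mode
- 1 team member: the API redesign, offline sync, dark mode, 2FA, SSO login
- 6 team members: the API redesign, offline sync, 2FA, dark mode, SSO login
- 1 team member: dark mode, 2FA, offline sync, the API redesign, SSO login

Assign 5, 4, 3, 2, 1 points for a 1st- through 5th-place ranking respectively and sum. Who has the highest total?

dark mode: 4·2 + 4·4 + 8·2 + 2·1 + 1·3 + 6·2 + 1·5 = 62
2FA: 4·3 + 4·5 + 8·1 + 2·4 + 1·2 + 6·3 + 1·4 = 72
offline sync: 4·1 + 4·3 + 8·3 + 2·3 + 1·4 + 6·4 + 1·3 = 77
SSO login: 4·5 + 4·2 + 8·5 + 2·5 + 1·1 + 6·1 + 1·1 = 86
the API redesign: 4·4 + 4·1 + 8·4 + 2·2 + 1·5 + 6·5 + 1·2 = 93
the API redesign has the highest Borda score (93).

the API redesign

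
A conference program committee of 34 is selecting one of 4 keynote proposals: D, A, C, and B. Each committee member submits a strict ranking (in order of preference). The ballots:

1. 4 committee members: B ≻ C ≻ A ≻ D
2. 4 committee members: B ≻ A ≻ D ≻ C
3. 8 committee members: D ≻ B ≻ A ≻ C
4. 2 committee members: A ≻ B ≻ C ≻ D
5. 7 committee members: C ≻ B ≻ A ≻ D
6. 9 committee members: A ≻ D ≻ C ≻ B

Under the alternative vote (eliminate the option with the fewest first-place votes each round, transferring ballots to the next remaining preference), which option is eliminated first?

Round 1: D 8, A 11, C 7, B 8. Eliminate C.

C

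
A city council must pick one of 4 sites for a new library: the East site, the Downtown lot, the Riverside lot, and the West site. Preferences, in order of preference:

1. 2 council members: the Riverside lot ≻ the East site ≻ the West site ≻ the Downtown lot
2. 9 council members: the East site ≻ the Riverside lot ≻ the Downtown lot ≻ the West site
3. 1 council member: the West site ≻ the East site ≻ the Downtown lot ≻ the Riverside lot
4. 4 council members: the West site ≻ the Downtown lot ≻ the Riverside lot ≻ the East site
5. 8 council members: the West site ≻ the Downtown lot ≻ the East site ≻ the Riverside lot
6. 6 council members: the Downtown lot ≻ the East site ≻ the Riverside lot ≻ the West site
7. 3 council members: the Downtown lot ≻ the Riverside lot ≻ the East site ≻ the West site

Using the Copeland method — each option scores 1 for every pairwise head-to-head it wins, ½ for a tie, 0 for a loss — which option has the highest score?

the East site: beats the Riverside lot and the West site; loses to the Downtown lot → score 2.
the Downtown lot: beats the East site, the Riverside lot, and the West site → score 3.
the Riverside lot: beats the West site; loses to the East site and the Downtown lot → score 1.
the West site: loses to the East site, the Downtown lot, and the Riverside lot → score 0.
the Downtown lot has the best pairwise record.

the Downtown lot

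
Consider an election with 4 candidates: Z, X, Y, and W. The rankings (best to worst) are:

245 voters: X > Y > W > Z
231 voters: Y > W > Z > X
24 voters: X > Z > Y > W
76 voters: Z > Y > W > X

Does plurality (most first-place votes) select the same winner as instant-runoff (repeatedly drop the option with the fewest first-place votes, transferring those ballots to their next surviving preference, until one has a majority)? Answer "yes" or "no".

Plurality — first-place votes: Z 76, X 269, Y 231, W 0. Winner: X.
Instant-runoff — R1 Z 76, X 269, Y 231, W 0 (W out); R2 Z 76, X 269, Y 231 (Z out); R3 X 269, Y 307 (Y winner). Winner: Y.
The two methods disagree.

no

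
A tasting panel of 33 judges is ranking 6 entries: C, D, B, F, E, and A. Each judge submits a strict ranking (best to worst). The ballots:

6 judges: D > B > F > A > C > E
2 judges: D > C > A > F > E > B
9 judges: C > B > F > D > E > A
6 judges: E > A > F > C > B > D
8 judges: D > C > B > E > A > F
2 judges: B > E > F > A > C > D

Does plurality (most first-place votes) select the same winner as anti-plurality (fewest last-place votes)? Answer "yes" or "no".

no

Plurality — first-place votes: C 9, D 16, B 2, F 0, E 6, A 0. Winner: D.
Anti-plurality — last-place votes: C 0, D 8, B 2, F 8, E 6, A 9. Winner: C.
The two methods disagree.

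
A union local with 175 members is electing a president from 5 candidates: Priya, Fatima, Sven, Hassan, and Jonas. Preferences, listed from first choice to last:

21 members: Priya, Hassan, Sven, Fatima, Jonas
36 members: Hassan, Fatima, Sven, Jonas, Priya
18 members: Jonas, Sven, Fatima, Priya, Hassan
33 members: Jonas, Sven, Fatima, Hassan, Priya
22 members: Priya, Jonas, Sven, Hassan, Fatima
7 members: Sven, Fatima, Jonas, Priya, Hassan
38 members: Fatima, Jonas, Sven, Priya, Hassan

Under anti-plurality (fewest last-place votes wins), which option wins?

Sven

Last-place votes: Priya 69, Fatima 22, Sven 0, Hassan 63, Jonas 21.
Sven is ranked last by the fewest voters, so Sven wins.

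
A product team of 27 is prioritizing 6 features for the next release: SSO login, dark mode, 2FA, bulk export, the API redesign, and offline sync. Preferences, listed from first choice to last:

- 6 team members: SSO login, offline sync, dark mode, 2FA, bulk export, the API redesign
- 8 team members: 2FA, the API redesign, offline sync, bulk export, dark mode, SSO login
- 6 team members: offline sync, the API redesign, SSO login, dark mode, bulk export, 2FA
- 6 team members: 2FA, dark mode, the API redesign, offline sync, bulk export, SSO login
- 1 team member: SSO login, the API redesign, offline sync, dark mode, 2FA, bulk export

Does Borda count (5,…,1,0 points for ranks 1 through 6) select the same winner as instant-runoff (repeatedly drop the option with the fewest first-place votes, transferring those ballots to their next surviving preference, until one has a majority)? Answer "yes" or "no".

no

Borda — scores: SSO login 53, dark mode 64, 2FA 83, bulk export 34, the API redesign 78, offline sync 93. Winner: offline sync.
Instant-runoff — R1 SSO login 7, dark mode 0, 2FA 14, bulk export 0, the API redesign 0, offline sync 6 (2FA winner). Winner: 2FA.
The two methods disagree.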